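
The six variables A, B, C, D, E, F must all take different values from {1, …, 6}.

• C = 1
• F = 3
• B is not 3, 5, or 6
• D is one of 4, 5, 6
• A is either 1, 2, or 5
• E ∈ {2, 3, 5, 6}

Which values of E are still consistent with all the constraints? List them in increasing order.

2, 5, 6

C's domain is down to {1}, so C = 1. Remove 1 from A, B.
F has just one choice, so F = 3. Strike 3 from E.
No further eliminations apply; E can still be any of 2, 5, 6.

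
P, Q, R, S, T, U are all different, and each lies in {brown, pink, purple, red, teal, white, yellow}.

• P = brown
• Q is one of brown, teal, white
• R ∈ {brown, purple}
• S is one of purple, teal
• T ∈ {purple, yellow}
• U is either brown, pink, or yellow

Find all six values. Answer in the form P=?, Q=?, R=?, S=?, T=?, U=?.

P's domain is down to {brown}, so P = brown. Strike brown from Q, R, U.
R must be purple (only option left). Remove purple from S, T.
That leaves S = teal. Remove teal from Q.
T must be yellow (only option left). Strike yellow from U.
That leaves U = pink.
Q must be white (only option left).

P=brown, Q=white, R=purple, S=teal, T=yellow, U=pink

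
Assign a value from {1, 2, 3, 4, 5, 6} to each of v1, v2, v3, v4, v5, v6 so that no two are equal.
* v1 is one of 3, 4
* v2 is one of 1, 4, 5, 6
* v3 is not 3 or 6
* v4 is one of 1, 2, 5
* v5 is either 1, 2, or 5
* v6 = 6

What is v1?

v6's domain is down to {6}, so v6 = 6. Eliminate 6 elsewhere: v2.
Among the 5 still-open variables, 3 fits only v1 (and all 5 values in {1, 2, 3, 4, 5} must be used), so v1 = 3.

3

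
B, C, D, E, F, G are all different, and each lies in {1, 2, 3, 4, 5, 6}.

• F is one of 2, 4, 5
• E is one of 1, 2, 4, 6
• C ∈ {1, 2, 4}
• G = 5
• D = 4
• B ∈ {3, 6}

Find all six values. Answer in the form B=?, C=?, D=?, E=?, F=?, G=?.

B=3, C=1, D=4, E=6, F=2, G=5

D's domain is down to {4}, so D = 4. Eliminate 4 elsewhere: C, E, F.
That leaves G = 5. Eliminate 5 elsewhere: F.
F has just one choice, so F = 2. Strike 2 from C, E.
C must be 1 (only option left). Eliminate 1 elsewhere: E.
That leaves E = 6. So B can't be 6.
B has just one choice, so B = 3.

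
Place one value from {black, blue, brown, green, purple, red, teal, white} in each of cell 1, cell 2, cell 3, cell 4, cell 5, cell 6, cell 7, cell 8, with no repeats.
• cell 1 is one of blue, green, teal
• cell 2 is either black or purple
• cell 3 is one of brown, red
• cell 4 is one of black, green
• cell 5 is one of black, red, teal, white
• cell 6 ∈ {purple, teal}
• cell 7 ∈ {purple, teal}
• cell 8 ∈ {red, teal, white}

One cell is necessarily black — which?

The 8 variables draw from only 8 values {black, blue, brown, green, purple, red, teal, white}, so each is used; only cell 1 can be blue, hence cell 1 = blue.
The 7 still-open variables together cover exactly {black, brown, green, purple, red, teal, white} — 7 values for 7 variables — and brown appears only in cell 3's list, so cell 3 = brown.
The 6 still-open variables together cover exactly {black, green, purple, red, teal, white} — 6 values for 6 variables — and green appears only in cell 4's list, so cell 4 = green.
cell 6 and cell 7 share exactly the 2 values {purple, teal}; by pigeonhole those values go to them, so strike purple, teal from cell 2, cell 5, cell 8.
So black goes to cell 2.

cell 2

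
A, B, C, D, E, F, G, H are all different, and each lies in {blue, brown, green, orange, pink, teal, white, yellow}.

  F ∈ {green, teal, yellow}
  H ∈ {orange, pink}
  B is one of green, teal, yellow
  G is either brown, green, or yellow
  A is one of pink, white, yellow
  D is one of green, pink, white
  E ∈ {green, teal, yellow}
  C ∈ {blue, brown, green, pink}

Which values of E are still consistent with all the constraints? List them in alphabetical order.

Among the 8 variables, blue fits only C (and all 8 values in {blue, brown, green, orange, pink, teal, white, yellow} must be used), so C = blue.
The 7 still-open variables draw from only 7 values {brown, green, orange, pink, teal, white, yellow}, so each is used; only G can be brown, hence G = brown.
Among the 6 still-open variables, orange fits only H (and all 6 values in {green, orange, pink, teal, white, yellow} must be used), so H = orange.
B, E, F share exactly the 3 values {green, teal, yellow}; by pigeonhole those values go to them, so strike green, teal, yellow from A, D.
No further eliminations apply; E can still be any of green, teal, yellow.

green, teal, yellow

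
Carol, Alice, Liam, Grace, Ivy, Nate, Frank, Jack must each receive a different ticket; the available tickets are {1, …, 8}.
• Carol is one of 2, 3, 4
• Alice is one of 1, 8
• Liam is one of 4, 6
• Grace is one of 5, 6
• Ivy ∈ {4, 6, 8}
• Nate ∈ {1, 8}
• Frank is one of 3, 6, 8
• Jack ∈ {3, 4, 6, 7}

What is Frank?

3

The 8 variables together cover exactly {1, 2, 3, 4, 5, 6, 7, 8} — 8 values for 8 variables — and 2 appears only in Carol's list, so Carol = 2.
The 7 still-open variables together cover exactly {1, 3, 4, 5, 6, 7, 8} — 7 values for 7 variables — and 5 appears only in Grace's list, so Grace = 5.
The 6 still-open variables together cover exactly {1, 3, 4, 6, 7, 8} — 6 values for 6 variables — and 7 appears only in Jack's list, so Jack = 7.
Among the 5 still-open variables, 3 fits only Frank (and all 5 values in {1, 3, 4, 6, 8} must be used), so Frank = 3.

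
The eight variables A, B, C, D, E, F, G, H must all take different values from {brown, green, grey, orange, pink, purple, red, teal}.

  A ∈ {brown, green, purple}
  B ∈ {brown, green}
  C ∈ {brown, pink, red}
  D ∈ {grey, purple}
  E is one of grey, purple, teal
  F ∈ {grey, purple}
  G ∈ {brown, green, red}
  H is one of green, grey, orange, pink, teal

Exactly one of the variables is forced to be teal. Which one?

E

The 8 variables together cover exactly {brown, green, grey, orange, pink, purple, red, teal} — 8 values for 8 variables — and orange appears only in H's list, so H = orange.
The 7 still-open variables together cover exactly {brown, green, grey, pink, purple, red, teal} — 7 values for 7 variables — and pink appears only in C's list, so C = pink.
Among the 6 still-open variables, red fits only G (and all 6 values in {brown, green, grey, purple, red, teal} must be used), so G = red.
The 5 still-open variables together cover exactly {brown, green, grey, purple, teal} — 5 values for 5 variables — and teal appears only in E's list, so E = teal.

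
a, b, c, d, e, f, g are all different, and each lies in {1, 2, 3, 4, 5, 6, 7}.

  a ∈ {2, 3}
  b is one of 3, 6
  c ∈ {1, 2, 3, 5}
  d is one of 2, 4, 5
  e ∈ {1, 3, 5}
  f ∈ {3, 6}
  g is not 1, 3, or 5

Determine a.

The 7 variables together cover exactly {1, 2, 3, 4, 5, 6, 7} — 7 values for 7 variables — and 7 appears only in g's list, so g = 7.
The 6 still-open variables together cover exactly {1, 2, 3, 4, 5, 6} — 6 values for 6 variables — and 4 appears only in d's list, so d = 4.
The 2 variables b and f are confined to {3, 6}, which locks those values in; drop them from a, c, e.
So a = 2.

2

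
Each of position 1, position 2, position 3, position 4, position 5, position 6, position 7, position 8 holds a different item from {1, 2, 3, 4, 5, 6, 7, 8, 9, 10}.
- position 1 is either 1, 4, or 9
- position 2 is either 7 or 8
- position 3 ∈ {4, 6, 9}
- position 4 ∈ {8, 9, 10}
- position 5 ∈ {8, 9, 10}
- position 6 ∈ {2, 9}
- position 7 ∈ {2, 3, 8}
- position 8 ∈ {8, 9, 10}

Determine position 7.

3

position 4, position 5, position 8 share exactly the 3 values {8, 9, 10}; by pigeonhole those values go to them, so strike 8, 9, 10 from position 1, position 2, position 3, position 6, position 7.
position 2 must be 7 (only option left).
That leaves position 6 = 2. Strike 2 from position 7.
So position 7 = 3.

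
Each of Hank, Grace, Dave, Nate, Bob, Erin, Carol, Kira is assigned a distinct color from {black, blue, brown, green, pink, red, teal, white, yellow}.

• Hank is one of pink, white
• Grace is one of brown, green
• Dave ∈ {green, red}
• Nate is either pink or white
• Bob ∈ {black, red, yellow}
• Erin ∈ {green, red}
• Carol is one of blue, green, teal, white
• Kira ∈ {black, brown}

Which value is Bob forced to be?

yellow

The 2 variables Hank and Nate are confined to {pink, white}, which locks those values in; drop them from Carol.
Dave and Erin between them cover only {green, red} — a naked pair. Remove those values from Grace, Bob, Carol.
Grace's domain is down to {brown}, so Grace = brown. Remove brown from Kira.
Kira's domain is down to {black}, so Kira = black. Remove black from Bob.
So Bob = yellow.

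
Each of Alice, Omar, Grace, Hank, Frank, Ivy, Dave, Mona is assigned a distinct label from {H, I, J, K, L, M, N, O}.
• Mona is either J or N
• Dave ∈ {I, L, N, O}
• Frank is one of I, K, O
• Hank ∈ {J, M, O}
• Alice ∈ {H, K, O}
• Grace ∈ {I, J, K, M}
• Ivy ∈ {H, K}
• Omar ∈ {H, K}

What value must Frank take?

The 8 variables draw from only 8 values {H, I, J, K, L, M, N, O}, so each is used; only Dave can be L, hence Dave = L.
The 7 still-open variables together cover exactly {H, I, J, K, M, N, O} — 7 values for 7 variables — and N appears only in Mona's list, so Mona = N.
Omar and Ivy share exactly the 2 values {H, K}; by pigeonhole those values go to them, so strike H, K from Alice, Grace, Frank.
Alice's domain is down to {O}, so Alice = O. So Hank, Frank can't be O.
So Frank = I.

I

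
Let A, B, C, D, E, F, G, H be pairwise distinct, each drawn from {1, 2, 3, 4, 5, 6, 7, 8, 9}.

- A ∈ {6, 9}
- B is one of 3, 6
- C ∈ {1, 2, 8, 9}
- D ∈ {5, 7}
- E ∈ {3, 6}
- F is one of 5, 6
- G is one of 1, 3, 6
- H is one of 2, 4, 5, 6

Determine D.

7

The 2 variables B and E are confined to {3, 6}, which locks those values in; drop them from A, F, G, H.
That leaves A = 9. Remove 9 from C.
F has just one choice, so F = 5. Remove 5 from D, H.
So D = 7.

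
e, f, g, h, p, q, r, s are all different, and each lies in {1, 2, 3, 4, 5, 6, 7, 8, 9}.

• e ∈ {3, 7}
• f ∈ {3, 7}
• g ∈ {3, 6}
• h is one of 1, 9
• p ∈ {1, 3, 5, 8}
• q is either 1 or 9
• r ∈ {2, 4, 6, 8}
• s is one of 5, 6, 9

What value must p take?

e and f between them cover only {3, 7} — a naked pair. Remove those values from g, p.
g's domain is down to {6}, so g = 6. Remove 6 from r, s.
h and q between them cover only {1, 9} — a naked pair. Remove those values from p, s.
s's domain is down to {5}, so s = 5. Remove 5 from p.
So p = 8.

8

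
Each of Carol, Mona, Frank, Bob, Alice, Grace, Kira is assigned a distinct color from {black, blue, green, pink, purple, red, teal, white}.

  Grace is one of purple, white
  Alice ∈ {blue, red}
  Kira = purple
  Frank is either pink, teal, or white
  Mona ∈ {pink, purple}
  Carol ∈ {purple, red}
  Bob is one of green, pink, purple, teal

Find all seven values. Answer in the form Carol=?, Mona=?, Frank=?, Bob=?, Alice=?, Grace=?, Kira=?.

Carol=red, Mona=pink, Frank=teal, Bob=green, Alice=blue, Grace=white, Kira=purple

Kira must be purple (only option left). Strike purple from Carol, Mona, Bob, Grace.
That leaves Carol = red. Remove red from Alice.
That leaves Mona = pink. So Frank, Bob can't be pink.
Alice has just one choice, so Alice = blue.
Grace has just one choice, so Grace = white. Remove white from Frank.
Frank's domain is down to {teal}, so Frank = teal. Strike teal from Bob.
Bob has just one choice, so Bob = green.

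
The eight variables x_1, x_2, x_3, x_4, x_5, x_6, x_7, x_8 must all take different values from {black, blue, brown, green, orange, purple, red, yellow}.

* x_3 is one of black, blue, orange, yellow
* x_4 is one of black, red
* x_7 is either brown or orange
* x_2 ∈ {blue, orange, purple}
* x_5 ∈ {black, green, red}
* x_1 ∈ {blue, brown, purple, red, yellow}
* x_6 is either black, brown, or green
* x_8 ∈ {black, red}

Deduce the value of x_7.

x_4 and x_8 share exactly the 2 values {black, red}; by pigeonhole those values go to them, so strike black, red from x_1, x_3, x_5, x_6.
That leaves x_5 = green. Eliminate green elsewhere: x_6.
x_6 must be brown (only option left). So x_1, x_7 can't be brown.
So x_7 = orange.

orange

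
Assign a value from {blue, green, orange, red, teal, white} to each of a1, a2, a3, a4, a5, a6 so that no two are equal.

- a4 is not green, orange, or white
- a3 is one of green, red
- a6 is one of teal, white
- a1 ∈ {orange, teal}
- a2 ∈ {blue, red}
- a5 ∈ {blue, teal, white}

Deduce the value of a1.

orange

The 6 variables together cover exactly {blue, green, orange, red, teal, white} — 6 values for 6 variables — and green appears only in a3's list, so a3 = green.
The 5 still-open variables draw from only 5 values {blue, orange, red, teal, white}, so each is used; only a1 can be orange, hence a1 = orange.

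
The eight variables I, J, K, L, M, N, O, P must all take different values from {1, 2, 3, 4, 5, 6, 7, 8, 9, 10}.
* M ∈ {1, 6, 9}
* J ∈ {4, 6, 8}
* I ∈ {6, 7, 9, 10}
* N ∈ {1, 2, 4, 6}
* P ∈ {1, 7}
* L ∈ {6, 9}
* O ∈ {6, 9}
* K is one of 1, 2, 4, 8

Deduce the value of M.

1

The 8 variables draw from only 8 values {1, 2, 4, 6, 7, 8, 9, 10}, so each is used; only I can be 10, hence I = 10.
The 7 still-open variables draw from only 7 values {1, 2, 4, 6, 7, 8, 9}, so each is used; only P can be 7, hence P = 7.
The 2 variables L and O are confined to {6, 9}, which locks those values in; drop them from J, M, N.
So M = 1.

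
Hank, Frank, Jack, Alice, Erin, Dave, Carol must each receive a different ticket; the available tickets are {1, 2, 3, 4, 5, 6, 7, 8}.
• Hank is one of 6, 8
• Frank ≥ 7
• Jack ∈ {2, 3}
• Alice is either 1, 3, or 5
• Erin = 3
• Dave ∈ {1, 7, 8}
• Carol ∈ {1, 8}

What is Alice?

5

Erin's domain is down to {3}, so Erin = 3. Eliminate 3 elsewhere: Jack, Alice.
Jack has just one choice, so Jack = 2.
The 5 still-open variables draw from only 5 values {1, 5, 6, 7, 8}, so each is used; only Alice can be 5, hence Alice = 5.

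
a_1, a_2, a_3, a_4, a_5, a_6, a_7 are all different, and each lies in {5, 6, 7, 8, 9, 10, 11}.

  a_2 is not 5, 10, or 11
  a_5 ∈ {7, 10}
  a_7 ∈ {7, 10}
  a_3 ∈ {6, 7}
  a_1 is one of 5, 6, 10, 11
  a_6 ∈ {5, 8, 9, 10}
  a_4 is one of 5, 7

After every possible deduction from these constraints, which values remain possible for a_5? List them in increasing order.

7, 10

The 7 variables draw from only 7 values {5, 6, 7, 8, 9, 10, 11}, so each is used; only a_1 can be 11, hence a_1 = 11.
a_5 and a_7 share exactly the 2 values {7, 10}; by pigeonhole those values go to them, so strike 7, 10 from a_2, a_3, a_4, a_6.
a_3 has just one choice, so a_3 = 6. Remove 6 from a_2.
a_4's domain is down to {5}, so a_4 = 5. Strike 5 from a_6.
No further eliminations apply; a_5 can still be any of 7, 10.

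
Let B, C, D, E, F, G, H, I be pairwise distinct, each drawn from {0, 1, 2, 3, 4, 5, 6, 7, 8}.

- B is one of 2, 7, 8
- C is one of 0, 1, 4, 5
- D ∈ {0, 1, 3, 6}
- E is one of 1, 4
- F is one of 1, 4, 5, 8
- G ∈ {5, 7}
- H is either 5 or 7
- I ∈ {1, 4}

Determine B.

E and I share exactly the 2 values {1, 4}; by pigeonhole those values go to them, so strike 1, 4 from C, D, F.
G and H share exactly the 2 values {5, 7}; by pigeonhole those values go to them, so strike 5, 7 from B, C, F.
C has just one choice, so C = 0. Eliminate 0 elsewhere: D.
F has just one choice, so F = 8. Remove 8 from B.
So B = 2.

2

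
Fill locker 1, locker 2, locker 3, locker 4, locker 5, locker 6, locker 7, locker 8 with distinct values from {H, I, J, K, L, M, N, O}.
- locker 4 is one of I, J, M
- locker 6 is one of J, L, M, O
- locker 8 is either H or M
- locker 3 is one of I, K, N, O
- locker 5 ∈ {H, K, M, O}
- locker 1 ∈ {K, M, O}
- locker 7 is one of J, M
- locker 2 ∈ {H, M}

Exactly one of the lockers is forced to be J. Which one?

The 8 variables draw from only 8 values {H, I, J, K, L, M, N, O}, so each is used; only locker 6 can be L, hence locker 6 = L.
The 7 still-open variables together cover exactly {H, I, J, K, M, N, O} — 7 values for 7 variables — and N appears only in locker 3's list, so locker 3 = N.
Among the 6 still-open variables, I fits only locker 4 (and all 6 values in {H, I, J, K, M, O} must be used), so locker 4 = I.
Among the 5 still-open variables, J fits only locker 7 (and all 5 values in {H, J, K, M, O} must be used), so locker 7 = J.

locker 7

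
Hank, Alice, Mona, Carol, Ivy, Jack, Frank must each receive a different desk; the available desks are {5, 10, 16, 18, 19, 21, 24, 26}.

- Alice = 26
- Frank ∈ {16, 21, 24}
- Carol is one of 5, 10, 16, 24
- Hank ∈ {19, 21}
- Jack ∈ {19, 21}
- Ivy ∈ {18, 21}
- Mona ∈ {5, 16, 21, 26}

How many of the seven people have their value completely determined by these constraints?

2

Alice must be 26 (only option left). Strike 26 from Mona.
Hank and Jack between them cover only {19, 21} — a naked pair. Remove those values from Mona, Ivy, Frank.
That leaves Ivy = 18.
Determined: Alice=26, Ivy=18. The other people each still have more than one consistent value. That makes 2.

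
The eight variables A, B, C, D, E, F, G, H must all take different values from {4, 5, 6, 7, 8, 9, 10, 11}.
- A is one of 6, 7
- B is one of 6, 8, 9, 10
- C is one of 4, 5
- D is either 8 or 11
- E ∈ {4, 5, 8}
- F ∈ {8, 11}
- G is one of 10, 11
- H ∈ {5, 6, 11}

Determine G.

10

The 8 variables draw from only 8 values {4, 5, 6, 7, 8, 9, 10, 11}, so each is used; only A can be 7, hence A = 7.
Among the 7 still-open variables, 9 fits only B (and all 7 values in {4, 5, 6, 8, 9, 10, 11} must be used), so B = 9.
The 6 still-open variables draw from only 6 values {4, 5, 6, 8, 10, 11}, so each is used; only H can be 6, hence H = 6.
The 5 still-open variables draw from only 5 values {4, 5, 8, 10, 11}, so each is used; only G can be 10, hence G = 10.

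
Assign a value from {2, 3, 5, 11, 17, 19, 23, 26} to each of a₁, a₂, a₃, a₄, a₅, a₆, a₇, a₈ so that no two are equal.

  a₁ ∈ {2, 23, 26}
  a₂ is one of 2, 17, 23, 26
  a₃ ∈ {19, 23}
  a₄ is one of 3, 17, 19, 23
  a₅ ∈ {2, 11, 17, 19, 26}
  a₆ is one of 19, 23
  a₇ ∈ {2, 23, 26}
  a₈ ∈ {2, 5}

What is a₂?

Among the 8 variables, 3 fits only a₄ (and all 8 values in {2, 3, 5, 11, 17, 19, 23, 26} must be used), so a₄ = 3.
The 7 still-open variables draw from only 7 values {2, 5, 11, 17, 19, 23, 26}, so each is used; only a₈ can be 5, hence a₈ = 5.
The 6 still-open variables together cover exactly {2, 11, 17, 19, 23, 26} — 6 values for 6 variables — and 11 appears only in a₅'s list, so a₅ = 11.
Among the 5 still-open variables, 17 fits only a₂ (and all 5 values in {2, 17, 19, 23, 26} must be used), so a₂ = 17.

17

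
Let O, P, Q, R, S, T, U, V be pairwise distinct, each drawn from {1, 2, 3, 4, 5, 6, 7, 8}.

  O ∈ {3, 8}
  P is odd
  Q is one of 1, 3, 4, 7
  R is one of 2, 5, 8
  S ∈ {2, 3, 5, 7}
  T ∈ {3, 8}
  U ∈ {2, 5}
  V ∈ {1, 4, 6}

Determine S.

7

Among the 8 variables, 6 fits only V (and all 8 values in {1, 2, 3, 4, 5, 6, 7, 8} must be used), so V = 6.
The 7 still-open variables draw from only 7 values {1, 2, 3, 4, 5, 7, 8}, so each is used; only Q can be 4, hence Q = 4.
Among the 6 still-open variables, 1 fits only P (and all 6 values in {1, 2, 3, 5, 7, 8} must be used), so P = 1.
Among the 5 still-open variables, 7 fits only S (and all 5 values in {2, 3, 5, 7, 8} must be used), so S = 7.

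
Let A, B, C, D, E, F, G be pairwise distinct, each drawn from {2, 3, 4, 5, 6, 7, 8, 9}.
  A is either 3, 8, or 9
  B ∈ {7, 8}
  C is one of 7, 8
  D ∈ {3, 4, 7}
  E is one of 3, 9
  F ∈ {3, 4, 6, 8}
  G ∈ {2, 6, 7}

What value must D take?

Among the 7 variables, 2 fits only G (and all 7 values in {2, 3, 4, 6, 7, 8, 9} must be used), so G = 2.
Among the 6 still-open variables, 6 fits only F (and all 6 values in {3, 4, 6, 7, 8, 9} must be used), so F = 6.
The 5 still-open variables draw from only 5 values {3, 4, 7, 8, 9}, so each is used; only D can be 4, hence D = 4.

4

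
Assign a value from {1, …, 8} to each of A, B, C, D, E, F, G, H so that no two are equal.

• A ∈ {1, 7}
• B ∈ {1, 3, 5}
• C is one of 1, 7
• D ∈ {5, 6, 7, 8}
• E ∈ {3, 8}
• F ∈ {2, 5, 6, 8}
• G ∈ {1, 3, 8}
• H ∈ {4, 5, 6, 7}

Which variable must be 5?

B

The 8 variables together cover exactly {1, 2, 3, 4, 5, 6, 7, 8} — 8 values for 8 variables — and 2 appears only in F's list, so F = 2.
The 7 still-open variables together cover exactly {1, 3, 4, 5, 6, 7, 8} — 7 values for 7 variables — and 4 appears only in H's list, so H = 4.
The 6 still-open variables draw from only 6 values {1, 3, 5, 6, 7, 8}, so each is used; only D can be 6, hence D = 6.
The 5 still-open variables together cover exactly {1, 3, 5, 7, 8} — 5 values for 5 variables — and 5 appears only in B's list, so B = 5.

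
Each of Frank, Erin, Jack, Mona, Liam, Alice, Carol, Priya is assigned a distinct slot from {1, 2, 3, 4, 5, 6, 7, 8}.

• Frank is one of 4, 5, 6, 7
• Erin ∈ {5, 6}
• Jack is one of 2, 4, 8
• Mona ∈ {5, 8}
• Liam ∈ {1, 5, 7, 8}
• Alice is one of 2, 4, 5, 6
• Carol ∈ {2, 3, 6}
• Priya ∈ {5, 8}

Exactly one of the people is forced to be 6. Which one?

The 8 variables draw from only 8 values {1, 2, 3, 4, 5, 6, 7, 8}, so each is used; only Liam can be 1, hence Liam = 1.
The 7 still-open variables together cover exactly {2, 3, 4, 5, 6, 7, 8} — 7 values for 7 variables — and 3 appears only in Carol's list, so Carol = 3.
The 6 still-open variables draw from only 6 values {2, 4, 5, 6, 7, 8}, so each is used; only Frank can be 7, hence Frank = 7.
The 2 variables Mona and Priya are confined to {5, 8}, which locks those values in; drop them from Erin, Jack, Alice.
So 6 goes to Erin.

Erin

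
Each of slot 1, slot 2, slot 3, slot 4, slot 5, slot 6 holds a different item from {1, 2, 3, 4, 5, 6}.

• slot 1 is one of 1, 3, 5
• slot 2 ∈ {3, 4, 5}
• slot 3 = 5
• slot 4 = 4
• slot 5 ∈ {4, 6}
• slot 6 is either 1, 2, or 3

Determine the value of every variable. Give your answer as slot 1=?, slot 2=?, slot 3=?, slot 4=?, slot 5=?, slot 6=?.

slot 1=1, slot 2=3, slot 3=5, slot 4=4, slot 5=6, slot 6=2

slot 3's domain is down to {5}, so slot 3 = 5. Eliminate 5 elsewhere: slot 1, slot 2.
slot 4 must be 4 (only option left). So slot 2, slot 5 can't be 4.
slot 5 has just one choice, so slot 5 = 6.
That leaves slot 2 = 3. Strike 3 from slot 1, slot 6.
That leaves slot 1 = 1. Remove 1 from slot 6.
That leaves slot 6 = 2.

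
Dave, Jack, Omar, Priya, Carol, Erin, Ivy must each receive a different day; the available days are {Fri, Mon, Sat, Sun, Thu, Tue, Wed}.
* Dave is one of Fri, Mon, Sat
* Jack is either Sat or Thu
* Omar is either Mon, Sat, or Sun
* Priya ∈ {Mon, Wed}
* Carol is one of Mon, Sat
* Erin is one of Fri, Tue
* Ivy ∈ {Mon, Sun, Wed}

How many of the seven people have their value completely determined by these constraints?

Among the 7 variables, Thu fits only Jack (and all 7 values in {Fri, Mon, Sat, Sun, Thu, Tue, Wed} must be used), so Jack = Thu.
Among the 6 still-open variables, Tue fits only Erin (and all 6 values in {Fri, Mon, Sat, Sun, Tue, Wed} must be used), so Erin = Tue.
The 5 still-open variables together cover exactly {Fri, Mon, Sat, Sun, Wed} — 5 values for 5 variables — and Fri appears only in Dave's list, so Dave = Fri.
Determined: Dave=Fri, Jack=Thu, Erin=Tue. The other people each still have more than one consistent value. That makes 3.

3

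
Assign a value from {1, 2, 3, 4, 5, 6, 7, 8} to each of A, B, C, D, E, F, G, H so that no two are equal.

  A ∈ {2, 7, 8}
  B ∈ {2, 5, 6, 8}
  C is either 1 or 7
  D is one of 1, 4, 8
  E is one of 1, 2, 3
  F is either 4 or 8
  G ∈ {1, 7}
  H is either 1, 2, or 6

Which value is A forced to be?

2

Among the 8 variables, 3 fits only E (and all 8 values in {1, 2, 3, 4, 5, 6, 7, 8} must be used), so E = 3.
The 7 still-open variables draw from only 7 values {1, 2, 4, 5, 6, 7, 8}, so each is used; only B can be 5, hence B = 5.
Among the 6 still-open variables, 6 fits only H (and all 6 values in {1, 2, 4, 6, 7, 8} must be used), so H = 6.
The 5 still-open variables draw from only 5 values {1, 2, 4, 7, 8}, so each is used; only A can be 2, hence A = 2.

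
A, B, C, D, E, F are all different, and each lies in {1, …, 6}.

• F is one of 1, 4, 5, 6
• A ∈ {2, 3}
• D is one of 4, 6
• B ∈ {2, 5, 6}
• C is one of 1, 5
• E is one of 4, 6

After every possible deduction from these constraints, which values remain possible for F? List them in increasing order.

The 6 variables draw from only 6 values {1, 2, 3, 4, 5, 6}, so each is used; only A can be 3, hence A = 3.
The 5 still-open variables together cover exactly {1, 2, 4, 5, 6} — 5 values for 5 variables — and 2 appears only in B's list, so B = 2.
D and E share exactly the 2 values {4, 6}; by pigeonhole those values go to them, so strike 4, 6 from F.
No further eliminations apply; F can still be any of 1, 5.

1, 5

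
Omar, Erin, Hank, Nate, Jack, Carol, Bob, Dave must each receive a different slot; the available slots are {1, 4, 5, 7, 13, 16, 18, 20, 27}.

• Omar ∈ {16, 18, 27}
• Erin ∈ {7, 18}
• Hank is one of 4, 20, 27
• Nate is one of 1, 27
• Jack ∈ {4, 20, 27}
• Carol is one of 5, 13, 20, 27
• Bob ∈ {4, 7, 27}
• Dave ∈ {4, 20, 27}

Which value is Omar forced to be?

Hank, Jack, Dave between them cover only {4, 20, 27} — a naked triple. Remove those values from Omar, Nate, Carol, Bob.
Nate's domain is down to {1}, so Nate = 1.
Bob must be 7 (only option left). So Erin can't be 7.
That leaves Erin = 18. Remove 18 from Omar.
So Omar = 16.

16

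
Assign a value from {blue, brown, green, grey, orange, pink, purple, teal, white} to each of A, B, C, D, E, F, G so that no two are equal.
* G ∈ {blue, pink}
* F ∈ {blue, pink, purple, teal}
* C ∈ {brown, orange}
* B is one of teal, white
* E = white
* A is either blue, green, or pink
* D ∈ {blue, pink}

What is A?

green

E's domain is down to {white}, so E = white. So B can't be white.
B has just one choice, so B = teal. Strike teal from F.
D and G between them cover only {blue, pink} — a naked pair. Remove those values from A, F.
So A = green.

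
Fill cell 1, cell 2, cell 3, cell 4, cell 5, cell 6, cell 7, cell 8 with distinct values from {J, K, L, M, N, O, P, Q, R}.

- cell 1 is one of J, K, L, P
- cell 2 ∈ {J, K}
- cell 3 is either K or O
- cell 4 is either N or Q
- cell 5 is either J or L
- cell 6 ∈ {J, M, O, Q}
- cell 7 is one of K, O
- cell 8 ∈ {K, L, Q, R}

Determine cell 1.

The 2 variables cell 3 and cell 7 are confined to {K, O}, which locks those values in; drop them from cell 1, cell 2, cell 6, cell 8.
cell 2's domain is down to {J}, so cell 2 = J. So cell 1, cell 5, cell 6 can't be J.
cell 5 has just one choice, so cell 5 = L. So cell 1, cell 8 can't be L.
So cell 1 = P.

P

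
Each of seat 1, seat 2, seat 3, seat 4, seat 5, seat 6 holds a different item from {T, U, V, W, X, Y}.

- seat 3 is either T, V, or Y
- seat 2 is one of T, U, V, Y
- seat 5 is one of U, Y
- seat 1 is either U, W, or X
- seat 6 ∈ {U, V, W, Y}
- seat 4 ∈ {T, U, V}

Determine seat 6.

The 6 variables together cover exactly {T, U, V, W, X, Y} — 6 values for 6 variables — and X appears only in seat 1's list, so seat 1 = X.
The 5 still-open variables together cover exactly {T, U, V, W, Y} — 5 values for 5 variables — and W appears only in seat 6's list, so seat 6 = W.

W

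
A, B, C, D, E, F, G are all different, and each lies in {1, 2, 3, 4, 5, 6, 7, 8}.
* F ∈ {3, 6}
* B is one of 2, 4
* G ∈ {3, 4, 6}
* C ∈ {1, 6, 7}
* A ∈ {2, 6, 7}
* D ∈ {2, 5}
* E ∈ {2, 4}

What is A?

The 7 variables together cover exactly {1, 2, 3, 4, 5, 6, 7} — 7 values for 7 variables — and 1 appears only in C's list, so C = 1.
The 6 still-open variables draw from only 6 values {2, 3, 4, 5, 6, 7}, so each is used; only D can be 5, hence D = 5.
The 5 still-open variables draw from only 5 values {2, 3, 4, 6, 7}, so each is used; only A can be 7, hence A = 7.

7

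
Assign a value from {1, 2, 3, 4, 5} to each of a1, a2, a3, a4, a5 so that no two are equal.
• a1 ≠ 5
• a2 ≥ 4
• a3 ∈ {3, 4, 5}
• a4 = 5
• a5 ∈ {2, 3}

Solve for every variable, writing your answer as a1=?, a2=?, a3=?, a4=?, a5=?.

a4 has just one choice, so a4 = 5. So a2, a3 can't be 5.
a2's domain is down to {4}, so a2 = 4. Strike 4 from a1, a3.
a3's domain is down to {3}, so a3 = 3. Strike 3 from a1, a5.
That leaves a5 = 2. Remove 2 from a1.
a1 must be 1 (only option left).

a1=1, a2=4, a3=3, a4=5, a5=2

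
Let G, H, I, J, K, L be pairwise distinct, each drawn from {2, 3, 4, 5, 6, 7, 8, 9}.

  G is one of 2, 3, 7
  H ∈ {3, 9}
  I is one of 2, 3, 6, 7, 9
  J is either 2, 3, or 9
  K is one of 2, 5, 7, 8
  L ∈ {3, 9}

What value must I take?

6

The 2 variables H and L are confined to {3, 9}, which locks those values in; drop them from G, I, J.
J's domain is down to {2}, so J = 2. Strike 2 from G, I, K.
That leaves G = 7. Eliminate 7 elsewhere: I, K.
So I = 6.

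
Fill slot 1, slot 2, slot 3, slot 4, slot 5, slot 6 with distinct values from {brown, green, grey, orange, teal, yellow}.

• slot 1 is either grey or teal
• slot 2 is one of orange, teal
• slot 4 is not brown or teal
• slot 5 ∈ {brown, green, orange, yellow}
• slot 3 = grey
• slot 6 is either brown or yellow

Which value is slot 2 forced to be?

orange

slot 3 must be grey (only option left). Strike grey from slot 1, slot 4.
slot 1 must be teal (only option left). Remove teal from slot 2.
So slot 2 = orange.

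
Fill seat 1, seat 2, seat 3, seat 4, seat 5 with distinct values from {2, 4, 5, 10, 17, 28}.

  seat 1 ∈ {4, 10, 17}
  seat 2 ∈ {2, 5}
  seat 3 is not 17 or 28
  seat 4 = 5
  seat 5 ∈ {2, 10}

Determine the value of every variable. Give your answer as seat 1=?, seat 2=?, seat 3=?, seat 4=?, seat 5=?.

seat 1=17, seat 2=2, seat 3=4, seat 4=5, seat 5=10

seat 4's domain is down to {5}, so seat 4 = 5. Eliminate 5 elsewhere: seat 2, seat 3.
That leaves seat 2 = 2. Eliminate 2 elsewhere: seat 3, seat 5.
seat 5's domain is down to {10}, so seat 5 = 10. Remove 10 from seat 1, seat 3.
That leaves seat 3 = 4. So seat 1 can't be 4.
seat 1's domain is down to {17}, so seat 1 = 17.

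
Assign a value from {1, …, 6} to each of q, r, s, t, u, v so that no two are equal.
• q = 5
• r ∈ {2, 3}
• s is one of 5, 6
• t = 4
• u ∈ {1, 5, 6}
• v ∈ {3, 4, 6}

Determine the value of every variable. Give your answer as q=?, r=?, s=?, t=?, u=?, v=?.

q's domain is down to {5}, so q = 5. So s, u can't be 5.
That leaves s = 6. Strike 6 from u, v.
t's domain is down to {4}, so t = 4. So v can't be 4.
That leaves u = 1.
v's domain is down to {3}, so v = 3. So r can't be 3.
r must be 2 (only option left).

q=5, r=2, s=6, t=4, u=1, v=3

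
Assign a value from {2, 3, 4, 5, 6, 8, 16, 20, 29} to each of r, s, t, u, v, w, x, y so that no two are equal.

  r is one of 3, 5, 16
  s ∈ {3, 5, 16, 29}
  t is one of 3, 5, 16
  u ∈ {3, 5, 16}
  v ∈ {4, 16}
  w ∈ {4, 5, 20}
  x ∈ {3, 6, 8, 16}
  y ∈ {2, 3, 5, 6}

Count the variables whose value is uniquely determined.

3

r, t, u between them cover only {3, 5, 16} — a naked triple. Remove those values from s, v, w, x, y.
s's domain is down to {29}, so s = 29.
That leaves v = 4. Strike 4 from w.
w must be 20 (only option left).
Determined: s=29, v=4, w=20. The other variables each still have more than one consistent value. That makes 3.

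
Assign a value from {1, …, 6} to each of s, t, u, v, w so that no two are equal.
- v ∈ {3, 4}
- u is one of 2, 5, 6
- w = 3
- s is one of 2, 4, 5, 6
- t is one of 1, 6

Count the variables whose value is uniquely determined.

2

w must be 3 (only option left). Strike 3 from v.
v has just one choice, so v = 4. Strike 4 from s.
Determined: v=4, w=3. The other variables each still have more than one consistent value. That makes 2.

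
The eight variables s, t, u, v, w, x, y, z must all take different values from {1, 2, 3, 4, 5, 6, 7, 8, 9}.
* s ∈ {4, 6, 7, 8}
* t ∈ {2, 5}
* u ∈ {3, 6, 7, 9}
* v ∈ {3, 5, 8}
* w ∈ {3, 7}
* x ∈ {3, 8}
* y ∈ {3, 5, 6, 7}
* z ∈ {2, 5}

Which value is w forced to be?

7

The 8 variables draw from only 8 values {2, 3, 4, 5, 6, 7, 8, 9}, so each is used; only s can be 4, hence s = 4.
The 7 still-open variables together cover exactly {2, 3, 5, 6, 7, 8, 9} — 7 values for 7 variables — and 9 appears only in u's list, so u = 9.
The 6 still-open variables draw from only 6 values {2, 3, 5, 6, 7, 8}, so each is used; only y can be 6, hence y = 6.
The 5 still-open variables draw from only 5 values {2, 3, 5, 7, 8}, so each is used; only w can be 7, hence w = 7.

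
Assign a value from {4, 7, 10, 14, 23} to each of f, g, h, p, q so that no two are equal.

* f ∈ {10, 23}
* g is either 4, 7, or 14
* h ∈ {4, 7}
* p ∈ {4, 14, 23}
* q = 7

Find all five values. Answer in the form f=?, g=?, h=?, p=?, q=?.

q must be 7 (only option left). Strike 7 from g, h.
h has just one choice, so h = 4. Strike 4 from g, p.
g has just one choice, so g = 14. Remove 14 from p.
p must be 23 (only option left). So f can't be 23.
f has just one choice, so f = 10.

f=10, g=14, h=4, p=23, q=7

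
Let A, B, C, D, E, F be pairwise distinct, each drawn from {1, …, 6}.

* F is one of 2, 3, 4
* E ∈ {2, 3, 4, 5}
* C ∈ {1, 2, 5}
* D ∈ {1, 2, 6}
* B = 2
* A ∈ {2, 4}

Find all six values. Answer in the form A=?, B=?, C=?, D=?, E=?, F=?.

B has just one choice, so B = 2. Remove 2 from A, C, D, E, F.
That leaves A = 4. Strike 4 from E, F.
F has just one choice, so F = 3. Strike 3 from E.
E must be 5 (only option left). So C can't be 5.
That leaves C = 1. So D can't be 1.
D must be 6 (only option left).

A=4, B=2, C=1, D=6, E=5, F=3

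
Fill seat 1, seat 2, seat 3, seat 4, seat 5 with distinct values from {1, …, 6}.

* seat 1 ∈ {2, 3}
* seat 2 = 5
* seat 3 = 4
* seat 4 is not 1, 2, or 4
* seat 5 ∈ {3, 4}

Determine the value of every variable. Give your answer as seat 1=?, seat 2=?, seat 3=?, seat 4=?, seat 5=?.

seat 2 has just one choice, so seat 2 = 5. Strike 5 from seat 4.
seat 3 has just one choice, so seat 3 = 4. Remove 4 from seat 5.
seat 5's domain is down to {3}, so seat 5 = 3. Strike 3 from seat 1, seat 4.
seat 1's domain is down to {2}, so seat 1 = 2.
seat 4's domain is down to {6}, so seat 4 = 6.

seat 1=2, seat 2=5, seat 3=4, seat 4=6, seat 5=3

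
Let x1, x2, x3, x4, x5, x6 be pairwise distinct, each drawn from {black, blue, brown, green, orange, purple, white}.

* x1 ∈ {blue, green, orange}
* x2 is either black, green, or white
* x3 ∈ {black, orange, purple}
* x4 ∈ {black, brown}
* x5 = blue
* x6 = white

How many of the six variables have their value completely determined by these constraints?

2

x5 has just one choice, so x5 = blue. Strike blue from x1.
That leaves x6 = white. Eliminate white elsewhere: x2.
Determined: x5=blue, x6=white. The other variables each still have more than one consistent value. That makes 2.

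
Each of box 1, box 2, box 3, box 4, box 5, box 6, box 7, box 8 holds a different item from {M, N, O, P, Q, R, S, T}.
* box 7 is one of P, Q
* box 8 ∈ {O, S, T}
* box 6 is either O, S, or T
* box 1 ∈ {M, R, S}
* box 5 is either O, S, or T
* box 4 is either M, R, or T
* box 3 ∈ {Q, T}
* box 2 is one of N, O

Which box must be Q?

Among the 8 variables, N fits only box 2 (and all 8 values in {M, N, O, P, Q, R, S, T} must be used), so box 2 = N.
Among the 7 still-open variables, P fits only box 7 (and all 7 values in {M, O, P, Q, R, S, T} must be used), so box 7 = P.
Among the 6 still-open variables, Q fits only box 3 (and all 6 values in {M, O, Q, R, S, T} must be used), so box 3 = Q.

box 3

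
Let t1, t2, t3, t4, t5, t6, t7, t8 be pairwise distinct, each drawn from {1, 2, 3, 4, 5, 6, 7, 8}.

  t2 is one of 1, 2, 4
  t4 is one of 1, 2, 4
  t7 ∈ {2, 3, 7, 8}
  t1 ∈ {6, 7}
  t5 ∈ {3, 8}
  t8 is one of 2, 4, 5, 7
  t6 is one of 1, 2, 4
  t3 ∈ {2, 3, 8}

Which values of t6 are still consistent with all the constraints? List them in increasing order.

The 8 variables draw from only 8 values {1, 2, 3, 4, 5, 6, 7, 8}, so each is used; only t8 can be 5, hence t8 = 5.
The 7 still-open variables together cover exactly {1, 2, 3, 4, 6, 7, 8} — 7 values for 7 variables — and 6 appears only in t1's list, so t1 = 6.
The 6 still-open variables together cover exactly {1, 2, 3, 4, 7, 8} — 6 values for 6 variables — and 7 appears only in t7's list, so t7 = 7.
t2, t4, t6 between them cover only {1, 2, 4} — a naked triple. Remove those values from t3.
No further eliminations apply; t6 can still be any of 1, 2, 4.

1, 2, 4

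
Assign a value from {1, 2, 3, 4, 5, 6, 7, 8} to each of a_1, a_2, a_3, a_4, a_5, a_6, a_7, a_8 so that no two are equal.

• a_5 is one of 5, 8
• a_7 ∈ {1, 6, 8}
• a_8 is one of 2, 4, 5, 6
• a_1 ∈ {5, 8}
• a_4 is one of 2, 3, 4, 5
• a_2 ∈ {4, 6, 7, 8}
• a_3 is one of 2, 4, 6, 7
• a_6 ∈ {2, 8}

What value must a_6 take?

2

The 8 variables together cover exactly {1, 2, 3, 4, 5, 6, 7, 8} — 8 values for 8 variables — and 1 appears only in a_7's list, so a_7 = 1.
The 7 still-open variables together cover exactly {2, 3, 4, 5, 6, 7, 8} — 7 values for 7 variables — and 3 appears only in a_4's list, so a_4 = 3.
a_1 and a_5 between them cover only {5, 8} — a naked pair. Remove those values from a_2, a_6, a_8.
So a_6 = 2.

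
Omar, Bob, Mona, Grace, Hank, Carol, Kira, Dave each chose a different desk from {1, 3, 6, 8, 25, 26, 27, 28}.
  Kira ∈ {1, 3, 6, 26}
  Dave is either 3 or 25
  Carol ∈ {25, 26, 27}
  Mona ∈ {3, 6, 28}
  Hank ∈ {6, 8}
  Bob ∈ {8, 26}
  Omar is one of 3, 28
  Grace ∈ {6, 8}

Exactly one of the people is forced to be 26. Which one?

Bob

The 8 variables draw from only 8 values {1, 3, 6, 8, 25, 26, 27, 28}, so each is used; only Kira can be 1, hence Kira = 1.
Among the 7 still-open variables, 27 fits only Carol (and all 7 values in {3, 6, 8, 25, 26, 27, 28} must be used), so Carol = 27.
The 6 still-open variables draw from only 6 values {3, 6, 8, 25, 26, 28}, so each is used; only Dave can be 25, hence Dave = 25.
The 5 still-open variables together cover exactly {3, 6, 8, 26, 28} — 5 values for 5 variables — and 26 appears only in Bob's list, so Bob = 26.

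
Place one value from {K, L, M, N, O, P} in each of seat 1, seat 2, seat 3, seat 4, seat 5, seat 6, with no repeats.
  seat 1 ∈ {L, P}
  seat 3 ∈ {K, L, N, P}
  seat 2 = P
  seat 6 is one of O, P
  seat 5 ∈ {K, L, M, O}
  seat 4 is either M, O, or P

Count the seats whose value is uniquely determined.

seat 2 must be P (only option left). So seat 1, seat 3, seat 4, seat 6 can't be P.
seat 6's domain is down to {O}, so seat 6 = O. So seat 4, seat 5 can't be O.
seat 1's domain is down to {L}, so seat 1 = L. So seat 3, seat 5 can't be L.
That leaves seat 4 = M. Remove M from seat 5.
seat 5's domain is down to {K}, so seat 5 = K. Strike K from seat 3.
seat 3 has just one choice, so seat 3 = N.
Every seat is fixed: seat 1=L, seat 2=P, seat 3=N, seat 4=M, seat 5=K, seat 6=O. That makes 6.

6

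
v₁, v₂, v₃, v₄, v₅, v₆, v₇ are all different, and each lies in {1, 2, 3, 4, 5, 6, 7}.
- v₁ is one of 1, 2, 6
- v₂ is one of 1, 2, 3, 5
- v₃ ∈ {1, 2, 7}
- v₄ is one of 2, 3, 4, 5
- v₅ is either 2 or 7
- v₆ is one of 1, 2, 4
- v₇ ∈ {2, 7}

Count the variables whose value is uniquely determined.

Among the 7 variables, 6 fits only v₁ (and all 7 values in {1, 2, 3, 4, 5, 6, 7} must be used), so v₁ = 6.
The 2 variables v₅ and v₇ are confined to {2, 7}, which locks those values in; drop them from v₂, v₃, v₄, v₆.
v₃ has just one choice, so v₃ = 1. Eliminate 1 elsewhere: v₂, v₆.
v₆'s domain is down to {4}, so v₆ = 4. Eliminate 4 elsewhere: v₄.
Determined: v₁=6, v₃=1, v₆=4. The other variables each still have more than one consistent value. That makes 3.

3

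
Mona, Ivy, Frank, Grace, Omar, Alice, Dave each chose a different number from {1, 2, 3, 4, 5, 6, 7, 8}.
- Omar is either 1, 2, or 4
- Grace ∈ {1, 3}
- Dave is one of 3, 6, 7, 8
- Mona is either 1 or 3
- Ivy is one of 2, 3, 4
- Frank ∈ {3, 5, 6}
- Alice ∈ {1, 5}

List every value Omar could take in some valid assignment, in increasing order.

2, 4

Mona and Grace between them cover only {1, 3} — a naked pair. Remove those values from Ivy, Frank, Omar, Alice, Dave.
That leaves Alice = 5. So Frank can't be 5.
Frank's domain is down to {6}, so Frank = 6. So Dave can't be 6.
No further eliminations apply; Omar can still be any of 2, 4.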